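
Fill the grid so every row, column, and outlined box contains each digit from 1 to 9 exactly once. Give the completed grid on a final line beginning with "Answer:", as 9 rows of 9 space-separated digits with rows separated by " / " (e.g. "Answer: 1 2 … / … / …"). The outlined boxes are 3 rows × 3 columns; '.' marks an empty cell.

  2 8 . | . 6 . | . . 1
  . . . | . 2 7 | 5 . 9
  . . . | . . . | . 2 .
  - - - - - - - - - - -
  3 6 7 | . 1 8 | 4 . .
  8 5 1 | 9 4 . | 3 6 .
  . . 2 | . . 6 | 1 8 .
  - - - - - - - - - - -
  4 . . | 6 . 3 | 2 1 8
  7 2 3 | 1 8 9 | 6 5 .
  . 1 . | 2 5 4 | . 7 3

Step 1. [r3c1∈{1,5,6,9}] 5 has one home in col 1: r3c1. So r3c1=5.
Step 2. [r1c3∈{4,9}] r1c3 is the only open cell in row 1 admitting 9 ⇒ r1c3=9.
Step 3. [r3c2∈{3,4,7}] in col 2, 7 fits only at r3c2 ⇒ r3c2=7.
Step 4. [r6c4∈{3,5,7}] col 4 places 7 nowhere but r6c4. So r6c4=7.
Step 5. [r2c2∈{3,4}] r2c2 is the only open cell in col 2 admitting 3, so r2c2=3.
Step 6. [r2c8∈{4}] r2c8 has the single candidate 4, so r2c8=4.
Step 7. [r1c4∈{3,4,5}] r1c4 is the only open cell in row 1 admitting 4, so r1c4=4.
Step 8. [r2c3∈{6}] r2c3 has the single candidate 6, so r2c3=6.
Step 9. [r6c1∈{9}] r6c1 is down to just 9, so r6c1=9.
Step 10. [r4c9∈{2,5}] in row 4, 2 fits only at r4c9, so r4c9=2.
Step 11. [r3c4∈{3,8}] col 4 places 3 nowhere but r3c4. So r3c4=3.
Step 12. [r6c9∈{5}] r6c9 has the single candidate 5, so r6c9=5.
Step 13. [r5c9∈{7}] r5c9 is down to just 7 ⇒ r5c9=7.
Step 14. [r3c6∈{1}] only 1 remains possible at r3c6, so r3c6=1.
Step 15. [r9c7∈{9}] nothing but 9 survives at r9c7. So r9c7=9.
Step 16. [r3c7∈{8}] nothing but 8 survives at r3c7, so r3c7=8.
Step 17. [r6c2∈{4}] r6c2 has the single candidate 4, so r6c2=4.
Step 18. [r1c8∈{3}] r1c8 has the single candidate 3 ⇒ r1c8=3.
Step 19. [r5c6∈{2}] only 2 remains possible at r5c6, so r5c6=2.
Step 20. [r4c8∈{9}] nothing but 9 survives at r4c8 ⇒ r4c8=9.
Step 21. [r3c5∈{9}] r3c5 has the single candidate 9 ⇒ r3c5=9.
Step 22. [r3c3∈{4}] nothing but 4 survives at r3c3. So r3c3=4.
Step 23. [r2c1∈{1}] only 1 remains possible at r2c1, so r2c1=1.
Step 24. [r8c9∈{4}] r8c9 is down to just 4. So r8c9=4.
Step 25. [r6c5∈{3}] r6c5 has the single candidate 3 ⇒ r6c5=3.
Step 26. [r9c3∈{8}] nothing but 8 survives at r9c3 ⇒ r9c3=8.
Step 27. [r7c2∈{9}] only 9 remains possible at r7c2, so r7c2=9.
Step 28. [r2c4∈{8}] r2c4 has the single candidate 8. So r2c4=8.
Step 29. [r7c5∈{7}] r7c5 has the single candidate 7, so r7c5=7.
Step 30. [r3c9∈{6}] r3c9 is down to just 6. So r3c9=6.
Step 31. [r7c3∈{5}] r7c3 is down to just 5 ⇒ r7c3=5.
Step 32. [r9c1∈{6}] r9c1 has the single candidate 6, so r9c1=6.
Step 33. [r1c6∈{5}] r1c6's peers cover all but 5. So r1c6=5.
Step 34. [r1c7∈{7}] r1c7 is down to just 7, so r1c7=7.
Step 35. [r4c4∈{5}] nothing but 5 survives at r4c4 ⇒ r4c4=5.

Answer: 2 8 9 4 6 5 7 3 1 / 1 3 6 8 2 7 5 4 9 / 5 7 4 3 9 1 8 2 6 / 3 6 7 5 1 8 4 9 2 / 8 5 1 9 4 2 3 6 7 / 9 4 2 7 3 6 1 8 5 / 4 9 5 6 7 3 2 1 8 / 7 2 3 1 8 9 6 5 4 / 6 1 8 2 5 4 9 7 3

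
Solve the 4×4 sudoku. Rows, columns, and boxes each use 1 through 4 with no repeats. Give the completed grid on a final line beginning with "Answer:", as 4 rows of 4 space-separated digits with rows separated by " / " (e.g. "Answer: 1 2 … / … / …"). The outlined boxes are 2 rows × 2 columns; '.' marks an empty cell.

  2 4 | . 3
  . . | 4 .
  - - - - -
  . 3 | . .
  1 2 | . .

Step 1. [r3c3∈{1,2}] across col 3, 2 lands solely at r3c3 ⇒ r3c3=2.
Step 2. [r3c4∈{1,4}] 1 has one home in row 3: r3c4 ⇒ r3c4=1.
Step 3. [r3c1∈{4}] r3c1's peers cover all but 4. So r3c1=4.
Step 4. [r1c3∈{1}] nothing but 1 survives at r1c3. So r1c3=1.
Step 5. [r2c2∈{1}] r2c2's peers cover all but 1, so r2c2=1.
Step 6. [r4c3∈{3}] r4c3 is down to just 3 ⇒ r4c3=3.
Step 7. [r2c4∈{2}] r2c4's peers cover all but 2, so r2c4=2.
Step 8. [r2c1∈{3}] r2c1's peers cover all but 3. So r2c1=3.
Step 9. [r4c4∈{4}] r4c4's peers cover all but 4. So r4c4=4.

Answer: 2 4 1 3 / 3 1 4 2 / 4 3 2 1 / 1 2 3 4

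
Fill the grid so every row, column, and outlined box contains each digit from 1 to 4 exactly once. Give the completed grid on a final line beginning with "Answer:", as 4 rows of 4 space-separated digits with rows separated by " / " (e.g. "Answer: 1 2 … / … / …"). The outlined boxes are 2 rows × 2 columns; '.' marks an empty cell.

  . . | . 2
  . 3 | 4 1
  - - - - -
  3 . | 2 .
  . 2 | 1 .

Step 1. [r4c1∈{4}] nothing but 4 survives at r4c1. So r4c1=4.
Step 2. [r1c1∈{1}] r1c1 has the single candidate 1, so r1c1=1.
Step 3. [r4c4∈{3}] r4c4 has the single candidate 3, so r4c4=3.
Step 4. [r3c4∈{4}] r3c4 is down to just 4, so r3c4=4.
Step 5. [r2c1∈{2}] r2c1's peers cover all but 2. So r2c1=2.
Step 6. [r1c3∈{3}] r1c3's peers cover all but 3. So r1c3=3.
Step 7. [r1c2∈{4}] only 4 remains possible at r1c2, so r1c2=4.
Step 8. [r3c2∈{1}] only 1 remains possible at r3c2 ⇒ r3c2=1.

Answer: 1 4 3 2 / 2 3 4 1 / 3 1 2 4 / 4 2 1 3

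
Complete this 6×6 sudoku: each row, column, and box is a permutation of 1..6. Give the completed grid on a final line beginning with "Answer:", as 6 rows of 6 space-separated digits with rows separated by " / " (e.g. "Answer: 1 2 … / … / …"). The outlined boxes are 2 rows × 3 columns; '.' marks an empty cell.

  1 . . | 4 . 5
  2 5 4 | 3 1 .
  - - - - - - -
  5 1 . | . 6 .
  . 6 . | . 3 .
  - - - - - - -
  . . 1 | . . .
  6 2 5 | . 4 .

Step 1. [r3c4∈{2}] r3c4 is down to just 2 ⇒ r3c4=2.
Step 2. [r5c1∈{3,4}] in col 1, 3 fits only at r5c1 ⇒ r5c1=3.
Step 3. [r5c5∈{2,5}] in col 5, 5 fits only at r5c5. So r5c5=5.
Step 4. [r6c4∈{1}] r6c4's peers cover all but 1 ⇒ r6c4=1.
Step 5. [r2c6∈{6}] nothing but 6 survives at r2c6, so r2c6=6.
Step 6. [r3c6∈{4}] r3c6 has the single candidate 4. So r3c6=4.
Step 7. [r1c2∈{3}] r1c2 has the single candidate 3, so r1c2=3.
Step 8. [r4c4∈{5}] r4c4 has the single candidate 5 ⇒ r4c4=5.
Step 9. [r6c6∈{3}] r6c6 has the single candidate 3 ⇒ r6c6=3.
Step 10. [r1c3∈{6}] r1c3 has the single candidate 6. So r1c3=6.
Step 11. [r5c2∈{4}] r5c2's peers cover all but 4. So r5c2=4.
Step 12. [r4c3∈{2}] nothing but 2 survives at r4c3, so r4c3=2.
Step 13. [r5c6∈{2}] only 2 remains possible at r5c6 ⇒ r5c6=2.
Step 14. [r3c3∈{3}] only 3 remains possible at r3c3. So r3c3=3.
Step 15. [r4c1∈{4}] r4c1 is down to just 4 ⇒ r4c1=4.
Step 16. [r5c4∈{6}] only 6 remains possible at r5c4, so r5c4=6.
Step 17. [r1c5∈{2}] r1c5's peers cover all but 2. So r1c5=2.
Step 18. [r4c6∈{1}] r4c6 is down to just 1. So r4c6=1.

Answer: 1 3 6 4 2 5 / 2 5 4 3 1 6 / 5 1 3 2 6 4 / 4 6 2 5 3 1 / 3 4 1 6 5 2 / 6 2 5 1 4 3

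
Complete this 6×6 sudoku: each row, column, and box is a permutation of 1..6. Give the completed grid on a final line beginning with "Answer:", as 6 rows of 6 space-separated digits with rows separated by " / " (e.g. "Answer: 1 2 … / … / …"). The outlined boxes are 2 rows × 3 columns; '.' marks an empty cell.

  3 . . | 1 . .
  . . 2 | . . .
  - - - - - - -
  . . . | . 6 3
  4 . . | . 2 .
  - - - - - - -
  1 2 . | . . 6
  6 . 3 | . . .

Step 1. [r2c1∈{5}] only 5 remains possible at r2c1 ⇒ r2c1=5.
Step 2. [r4c4∈{5}] nothing but 5 survives at r4c4. So r4c4=5.
Step 3. [r2c6∈{4}] only 4 remains possible at r2c6. So r2c6=4.
Step 4. [r6c5∈{1,4,5}] 1 has one home in col 5: r6c5, so r6c5=1.
Step 5. [r5c5∈{3,4,5}] r5c5 is the only open cell in col 5 admitting 4. So r5c5=4.
Step 6. [r6c6∈{2,5}] r6c6 is the only open cell in box 6 admitting 5 ⇒ r6c6=5.
Step 7. [r2c2∈{1,6}] in row 2, 1 fits only at r2c2 ⇒ r2c2=1.
Step 8. [r1c3∈{4,6}] across col 3, 4 lands solely at r1c3, so r1c3=4.
Step 9. [r4c3∈{1,6}] col 3 places 6 nowhere but r4c3 ⇒ r4c3=6.
Step 10. [r5c3∈{5}] r5c3's peers cover all but 5 ⇒ r5c3=5.
Step 11. [r2c4∈{3,6}] 6 has one home in row 2: r2c4 ⇒ r2c4=6.
Step 12. [r1c5∈{5}] r1c5 is down to just 5 ⇒ r1c5=5.
Step 13. [r6c4∈{2}] only 2 remains possible at r6c4 ⇒ r6c4=2.
Step 14. [r1c2∈{6}] only 6 remains possible at r1c2. So r1c2=6.
Step 15. [r3c1∈{2}] r3c1 has the single candidate 2. So r3c1=2.
Step 16. [r4c6∈{1}] only 1 remains possible at r4c6, so r4c6=1.
Step 17. [r2c5∈{3}] only 3 remains possible at r2c5, so r2c5=3.
Step 18. [r6c2∈{4}] r6c2's peers cover all but 4, so r6c2=4.
Step 19. [r5c4∈{3}] nothing but 3 survives at r5c4, so r5c4=3.
Step 20. [r3c4∈{4}] r3c4's peers cover all but 4. So r3c4=4.
Step 21. [r1c6∈{2}] nothing but 2 survives at r1c6. So r1c6=2.
Step 22. [r3c3∈{1}] only 1 remains possible at r3c3, so r3c3=1.
Step 23. [r3c2∈{5}] nothing but 5 survives at r3c2 ⇒ r3c2=5.
Step 24. [r4c2∈{3}] only 3 remains possible at r4c2. So r4c2=3.

Answer: 3 6 4 1 5 2 / 5 1 2 6 3 4 / 2 5 1 4 6 3 / 4 3 6 5 2 1 / 1 2 5 3 4 6 / 6 4 3 2 1 5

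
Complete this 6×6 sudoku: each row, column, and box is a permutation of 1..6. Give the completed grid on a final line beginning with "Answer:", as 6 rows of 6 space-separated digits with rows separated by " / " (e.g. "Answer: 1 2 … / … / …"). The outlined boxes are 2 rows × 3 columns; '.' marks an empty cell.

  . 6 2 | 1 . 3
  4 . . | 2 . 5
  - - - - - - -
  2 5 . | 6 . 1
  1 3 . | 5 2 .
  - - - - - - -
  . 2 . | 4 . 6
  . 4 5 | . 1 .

Step 1. [r5c1∈{3}] r5c1 is down to just 3 ⇒ r5c1=3.
Step 2. [r3c3∈{4}] r3c3 is down to just 4. So r3c3=4.
Step 3. [r2c2∈{1}] r2c2's peers cover all but 1 ⇒ r2c2=1.
Step 4. [r5c5∈{5}] nothing but 5 survives at r5c5 ⇒ r5c5=5.
Step 5. [r6c4∈{3}] r6c4's peers cover all but 3 ⇒ r6c4=3.
Step 6. [r4c6∈{4}] only 4 remains possible at r4c6, so r4c6=4.
Step 7. [r3c5∈{3}] r3c5's peers cover all but 3. So r3c5=3.
Step 8. [r2c3∈{3}] nothing but 3 survives at r2c3. So r2c3=3.
Step 9. [r5c3∈{1}] r5c3 has the single candidate 1, so r5c3=1.
Step 10. [r6c1∈{6}] nothing but 6 survives at r6c1 ⇒ r6c1=6.
Step 11. [r6c6∈{2}] r6c6 is down to just 2. So r6c6=2.
Step 12. [r4c3∈{6}] nothing but 6 survives at r4c3. So r4c3=6.
Step 13. [r2c5∈{6}] only 6 remains possible at r2c5. So r2c5=6.
Step 14. [r1c5∈{4}] r1c5's peers cover all but 4 ⇒ r1c5=4.
Step 15. [r1c1∈{5}] r1c1 has the single candidate 5 ⇒ r1c1=5.

Answer: 5 6 2 1 4 3 / 4 1 3 2 6 5 / 2 5 4 6 3 1 / 1 3 6 5 2 4 / 3 2 1 4 5 6 / 6 4 5 3 1 2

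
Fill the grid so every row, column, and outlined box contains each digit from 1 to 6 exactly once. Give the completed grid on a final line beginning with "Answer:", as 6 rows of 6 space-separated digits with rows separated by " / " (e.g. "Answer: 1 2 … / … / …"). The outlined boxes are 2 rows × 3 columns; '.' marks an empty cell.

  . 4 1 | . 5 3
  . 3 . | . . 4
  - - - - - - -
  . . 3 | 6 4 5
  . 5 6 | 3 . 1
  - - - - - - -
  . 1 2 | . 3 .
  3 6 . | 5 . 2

Step 1. [r1c4∈{2}] r1c4's peers cover all but 2, so r1c4=2.
Step 2. [r2c1∈{2,5,6}] r2c1 is the only open cell in row 2 admitting 2. So r2c1=2.
Step 3. [r4c1∈{4}] r4c1 is down to just 4, so r4c1=4.
Step 4. [r2c5∈{1,6}] across row 2, 6 lands solely at r2c5. So r2c5=6.
Step 5. [r4c5∈{2}] r4c5 has the single candidate 2, so r4c5=2.
Step 6. [r5c1∈{5}] r5c1's peers cover all but 5 ⇒ r5c1=5.
Step 7. [r5c4∈{4}] r5c4 has the single candidate 4, so r5c4=4.
Step 8. [r5c6∈{6}] only 6 remains possible at r5c6. So r5c6=6.
Step 9. [r3c2∈{2}] r3c2 is down to just 2 ⇒ r3c2=2.
Step 10. [r6c3∈{4}] only 4 remains possible at r6c3 ⇒ r6c3=4.
Step 11. [r3c1∈{1}] only 1 remains possible at r3c1. So r3c1=1.
Step 12. [r6c5∈{1}] r6c5 has the single candidate 1, so r6c5=1.
Step 13. [r2c3∈{5}] only 5 remains possible at r2c3 ⇒ r2c3=5.
Step 14. [r2c4∈{1}] r2c4's peers cover all but 1. So r2c4=1.
Step 15. [r1c1∈{6}] nothing but 6 survives at r1c1, so r1c1=6.

Answer: 6 4 1 2 5 3 / 2 3 5 1 6 4 / 1 2 3 6 4 5 / 4 5 6 3 2 1 / 5 1 2 4 3 6 / 3 6 4 5 1 2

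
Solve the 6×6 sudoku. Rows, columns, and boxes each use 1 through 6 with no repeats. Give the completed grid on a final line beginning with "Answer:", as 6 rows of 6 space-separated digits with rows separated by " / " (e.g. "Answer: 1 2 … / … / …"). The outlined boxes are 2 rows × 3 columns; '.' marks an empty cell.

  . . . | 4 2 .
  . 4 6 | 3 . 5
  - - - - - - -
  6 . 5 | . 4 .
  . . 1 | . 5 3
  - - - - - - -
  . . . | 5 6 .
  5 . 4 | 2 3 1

Step 1. [r1c3∈{3}] only 3 remains possible at r1c3, so r1c3=3.
Step 2. [r5c1∈{1,2,3}] 3 has one home in col 1: r5c1 ⇒ r5c1=3.
Step 3. [r4c2∈{2}] r4c2's peers cover all but 2. So r4c2=2.
Step 4. [r1c1∈{1}] r1c1 is down to just 1 ⇒ r1c1=1.
Step 5. [r1c6∈{6}] r1c6's peers cover all but 6. So r1c6=6.
Step 6. [r4c1∈{4}] only 4 remains possible at r4c1 ⇒ r4c1=4.
Step 7. [r4c4∈{6}] only 6 remains possible at r4c4. So r4c4=6.
Step 8. [r3c2∈{3}] r3c2 has the single candidate 3 ⇒ r3c2=3.
Step 9. [r2c1∈{2}] only 2 remains possible at r2c1, so r2c1=2.
Step 10. [r3c4∈{1}] r3c4's peers cover all but 1. So r3c4=1.
Step 11. [r1c2∈{5}] r1c2 is down to just 5, so r1c2=5.
Step 12. [r5c6∈{4}] r5c6's peers cover all but 4, so r5c6=4.
Step 13. [r6c2∈{6}] only 6 remains possible at r6c2. So r6c2=6.
Step 14. [r2c5∈{1}] r2c5 is down to just 1 ⇒ r2c5=1.
Step 15. [r3c6∈{2}] r3c6's peers cover all but 2. So r3c6=2.
Step 16. [r5c3∈{2}] nothing but 2 survives at r5c3 ⇒ r5c3=2.
Step 17. [r5c2∈{1}] nothing but 1 survives at r5c2. So r5c2=1.

Answer: 1 5 3 4 2 6 / 2 4 6 3 1 5 / 6 3 5 1 4 2 / 4 2 1 6 5 3 / 3 1 2 5 6 4 / 5 6 4 2 3 1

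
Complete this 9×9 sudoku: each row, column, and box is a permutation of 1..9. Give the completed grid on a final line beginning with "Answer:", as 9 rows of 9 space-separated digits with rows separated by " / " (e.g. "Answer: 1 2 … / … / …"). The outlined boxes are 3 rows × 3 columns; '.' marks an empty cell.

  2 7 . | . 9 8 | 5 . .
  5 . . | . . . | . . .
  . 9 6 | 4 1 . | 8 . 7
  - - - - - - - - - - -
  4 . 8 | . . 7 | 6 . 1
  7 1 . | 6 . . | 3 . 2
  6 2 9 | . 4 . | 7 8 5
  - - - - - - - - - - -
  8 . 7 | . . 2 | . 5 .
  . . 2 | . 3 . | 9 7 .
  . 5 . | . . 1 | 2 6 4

Step 1. [r1c4∈{3}] r1c4's peers cover all but 3. So r1c4=3.
Step 2. [r2c7∈{1,4}] 4 has one home in col 7: r2c7 ⇒ r2c7=4.
Step 3. [r3c1∈{3}] r3c1's peers cover all but 3. So r3c1=3.
Step 4. [r2c8∈{1,2,3,9}] col 8 places 3 nowhere but r2c8, so r2c8=3.
Step 5. [r2c6∈{6}] nothing but 6 survives at r2c6, so r2c6=6.
Step 6. [r7c2∈{3,4,6}] in row 7, 4 fits only at r7c2, so r7c2=4.
Step 7. [r5c6∈{5,9}] col 6 places 9 nowhere but r5c6, so r5c6=9.
Step 8. [r5c5∈{5,8}] row 5 places 8 nowhere but r5c5 ⇒ r5c5=8.
Step 9. [r9c4∈{7,8,9}] r9c4 is the only open cell in row 9 admitting 8 ⇒ r9c4=8.
Step 10. [r8c4∈{5}] r8c4's peers cover all but 5, so r8c4=5.
Step 11. [r4c4∈{2}] r4c4's peers cover all but 2. So r4c4=2.
Step 12. [r1c8∈{1}] r1c8 is down to just 1 ⇒ r1c8=1.
Step 13. [r2c4∈{7}] only 7 remains possible at r2c4 ⇒ r2c4=7.
Step 14. [r9c1∈{9}] nothing but 9 survives at r9c1, so r9c1=9.
Step 15. [r5c8∈{4}] nothing but 4 survives at r5c8 ⇒ r5c8=4.
Step 16. [r2c5∈{2}] nothing but 2 survives at r2c5 ⇒ r2c5=2.
Step 17. [r9c3∈{3}] nothing but 3 survives at r9c3. So r9c3=3.
Step 18. [r6c4∈{1}] r6c4's peers cover all but 1, so r6c4=1.
Step 19. [r2c3∈{1}] only 1 remains possible at r2c3 ⇒ r2c3=1.
Step 20. [r4c8∈{9}] r4c8 has the single candidate 9, so r4c8=9.
Step 21. [r8c1∈{1}] r8c1's peers cover all but 1, so r8c1=1.
Step 22. [r3c8∈{2}] only 2 remains possible at r3c8, so r3c8=2.
Step 23. [r4c2∈{3}] r4c2 has the single candidate 3, so r4c2=3.
Step 24. [r4c5∈{5}] r4c5 is down to just 5. So r4c5=5.
Step 25. [r7c5∈{6}] r7c5 has the single candidate 6 ⇒ r7c5=6.
Step 26. [r6c6∈{3}] r6c6 is down to just 3. So r6c6=3.
Step 27. [r2c9∈{9}] r2c9's peers cover all but 9. So r2c9=9.
Step 28. [r8c6∈{4}] nothing but 4 survives at r8c6 ⇒ r8c6=4.
Step 29. [r3c6∈{5}] nothing but 5 survives at r3c6 ⇒ r3c6=5.
Step 30. [r1c3∈{4}] r1c3's peers cover all but 4 ⇒ r1c3=4.
Step 31. [r8c9∈{8}] r8c9 has the single candidate 8, so r8c9=8.
Step 32. [r1c9∈{6}] only 6 remains possible at r1c9 ⇒ r1c9=6.
Step 33. [r7c7∈{1}] r7c7 is down to just 1 ⇒ r7c7=1.
Step 34. [r5c3∈{5}] only 5 remains possible at r5c3. So r5c3=5.
Step 35. [r7c9∈{3}] r7c9 is down to just 3 ⇒ r7c9=3.
Step 36. [r8c2∈{6}] r8c2's peers cover all but 6 ⇒ r8c2=6.
Step 37. [r2c2∈{8}] r2c2 has the single candidate 8. So r2c2=8.
Step 38. [r9c5∈{7}] nothing but 7 survives at r9c5 ⇒ r9c5=7.
Step 39. [r7c4∈{9}] only 9 remains possible at r7c4, so r7c4=9.

Answer: 2 7 4 3 9 8 5 1 6 / 5 8 1 7 2 6 4 3 9 / 3 9 6 4 1 5 8 2 7 / 4 3 8 2 5 7 6 9 1 / 7 1 5 6 8 9 3 4 2 / 6 2 9 1 4 3 7 8 5 / 8 4 7 9 6 2 1 5 3 / 1 6 2 5 3 4 9 7 8 / 9 5 3 8 7 1 2 6 4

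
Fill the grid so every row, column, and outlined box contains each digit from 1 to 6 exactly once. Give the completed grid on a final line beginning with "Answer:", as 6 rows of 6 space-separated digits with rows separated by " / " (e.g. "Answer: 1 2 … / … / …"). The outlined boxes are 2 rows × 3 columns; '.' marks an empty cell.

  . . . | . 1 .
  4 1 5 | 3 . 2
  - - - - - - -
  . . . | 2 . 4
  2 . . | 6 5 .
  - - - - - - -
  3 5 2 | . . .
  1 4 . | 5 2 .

Step 1. [r4c2∈{3}] r4c2 is down to just 3, so r4c2=3.
Step 2. [r1c1∈{6}] only 6 remains possible at r1c1 ⇒ r1c1=6.
Step 3. [r3c3∈{1,6}] row 3 places 1 nowhere but r3c3, so r3c3=1.
Step 4. [r5c5∈{4,6}] r5c5 is the only open cell in col 5 admitting 4, so r5c5=4.
Step 5. [r5c6∈{1,6}] row 5 places 6 nowhere but r5c6. So r5c6=6.
Step 6. [r5c4∈{1}] r5c4 is down to just 1 ⇒ r5c4=1.
Step 7. [r3c2∈{6}] r3c2 has the single candidate 6, so r3c2=6.
Step 8. [r4c6∈{1}] only 1 remains possible at r4c6 ⇒ r4c6=1.
Step 9. [r4c3∈{4}] r4c3 has the single candidate 4. So r4c3=4.
Step 10. [r1c4∈{4}] only 4 remains possible at r1c4 ⇒ r1c4=4.
Step 11. [r1c6∈{5}] r1c6 is down to just 5. So r1c6=5.
Step 12. [r2c5∈{6}] r2c5 is down to just 6. So r2c5=6.
Step 13. [r3c5∈{3}] r3c5's peers cover all but 3 ⇒ r3c5=3.
Step 14. [r1c2∈{2}] r1c2 has the single candidate 2 ⇒ r1c2=2.
Step 15. [r6c3∈{6}] only 6 remains possible at r6c3, so r6c3=6.
Step 16. [r3c1∈{5}] only 5 remains possible at r3c1. So r3c1=5.
Step 17. [r1c3∈{3}] nothing but 3 survives at r1c3 ⇒ r1c3=3.
Step 18. [r6c6∈{3}] r6c6 has the single candidate 3. So r6c6=3.

Answer: 6 2 3 4 1 5 / 4 1 5 3 6 2 / 5 6 1 2 3 4 / 2 3 4 6 5 1 / 3 5 2 1 4 6 / 1 4 6 5 2 3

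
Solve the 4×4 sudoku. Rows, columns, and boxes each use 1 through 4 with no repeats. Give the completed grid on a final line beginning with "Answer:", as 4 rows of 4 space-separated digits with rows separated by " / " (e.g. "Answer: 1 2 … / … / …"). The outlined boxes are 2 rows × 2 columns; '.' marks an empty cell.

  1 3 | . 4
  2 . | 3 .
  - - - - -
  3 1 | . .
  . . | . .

Step 1. [r3c4∈{2}] nothing but 2 survives at r3c4, so r3c4=2.
Step 2. [r4c3∈{1,4}] in col 3, 1 fits only at r4c3. So r4c3=1.
Step 3. [r4c1∈{4}] r4c1 is down to just 4 ⇒ r4c1=4.
Step 4. [r3c3∈{4}] r3c3 has the single candidate 4. So r3c3=4.
Step 5. [r2c4∈{1}] nothing but 1 survives at r2c4 ⇒ r2c4=1.
Step 6. [r4c4∈{3}] nothing but 3 survives at r4c4, so r4c4=3.
Step 7. [r2c2∈{4}] r2c2's peers cover all but 4. So r2c2=4.
Step 8. [r4c2∈{2}] only 2 remains possible at r4c2, so r4c2=2.
Step 9. [r1c3∈{2}] r1c3's peers cover all but 2. So r1c3=2.

Answer: 1 3 2 4 / 2 4 3 1 / 3 1 4 2 / 4 2 1 3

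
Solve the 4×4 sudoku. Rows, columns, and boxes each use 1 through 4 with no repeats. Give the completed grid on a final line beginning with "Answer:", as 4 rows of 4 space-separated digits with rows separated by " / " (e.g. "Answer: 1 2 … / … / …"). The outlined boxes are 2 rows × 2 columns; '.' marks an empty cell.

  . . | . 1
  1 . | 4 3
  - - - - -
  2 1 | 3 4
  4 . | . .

Step 1. [r1c2∈{2,3,4}] across row 1, 4 lands solely at r1c2, so r1c2=4.
Step 2. [r4c3∈{1,2}] row 4 places 1 nowhere but r4c3, so r4c3=1.
Step 3. [r4c2∈{3}] r4c2 has the single candidate 3 ⇒ r4c2=3.
Step 4. [r1c1∈{3}] r1c1 is down to just 3. So r1c1=3.
Step 5. [r4c4∈{2}] r4c4 has the single candidate 2. So r4c4=2.
Step 6. [r1c3∈{2}] r1c3 has the single candidate 2. So r1c3=2.
Step 7. [r2c2∈{2}] only 2 remains possible at r2c2 ⇒ r2c2=2.

Answer: 3 4 2 1 / 1 2 4 3 / 2 1 3 4 / 4 3 1 2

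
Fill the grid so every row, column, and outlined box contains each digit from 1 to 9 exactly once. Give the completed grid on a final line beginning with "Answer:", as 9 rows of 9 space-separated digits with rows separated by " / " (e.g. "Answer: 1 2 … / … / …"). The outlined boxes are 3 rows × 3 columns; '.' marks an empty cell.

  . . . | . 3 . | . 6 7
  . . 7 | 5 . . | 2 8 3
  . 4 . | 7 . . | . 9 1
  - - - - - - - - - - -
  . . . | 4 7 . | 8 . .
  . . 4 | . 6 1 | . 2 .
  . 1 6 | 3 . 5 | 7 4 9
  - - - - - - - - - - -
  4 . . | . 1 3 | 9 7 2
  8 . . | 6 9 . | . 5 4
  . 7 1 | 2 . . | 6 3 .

Step 1. [r6c1∈{2}] only 2 remains possible at r6c1. So r6c1=2.
Step 2. [r9c1∈{5,9}] 9 has one home in row 9: r9c1. So r9c1=9.
Step 3. [r5c2∈{3,5,8,9}] in box 4, 8 fits only at r5c2, so r5c2=8.
Step 4. [r7c3∈{5}] nothing but 5 survives at r7c3, so r7c3=5.
Step 5. [r3c5∈{2,8}] in col 5, 2 fits only at r3c5. So r3c5=2.
Step 6. [r5c9∈{5}] r5c9's peers cover all but 5 ⇒ r5c9=5.
Step 7. [r1c4∈{1,8,9}] 1 has one home in col 4: r1c4 ⇒ r1c4=1.
Step 8. [r1c1∈{5}] r1c1's peers cover all but 5 ⇒ r1c1=5.
Step 9. [r4c1∈{3}] r4c1's peers cover all but 3, so r4c1=3.
Step 10. [r4c3∈{9}] r4c3 has the single candidate 9. So r4c3=9.
Step 11. [r2c5∈{4}] r2c5's peers cover all but 4, so r2c5=4.
Step 12. [r3c1∈{6}] r3c1 has the single candidate 6. So r3c1=6.
Step 13. [r3c6∈{8}] r3c6's peers cover all but 8 ⇒ r3c6=8.
Step 14. [r2c2∈{9}] r2c2's peers cover all but 9 ⇒ r2c2=9.
Step 15. [r8c2∈{2,3}] in col 2, 3 fits only at r8c2. So r8c2=3.
Step 16. [r8c3∈{2}] r8c3's peers cover all but 2. So r8c3=2.
Step 17. [r9c5∈{5,8}] across row 9, 5 lands solely at r9c5, so r9c5=5.
Step 18. [r9c9∈{8}] only 8 remains possible at r9c9. So r9c9=8.
Step 19. [r6c5∈{8}] r6c5 has the single candidate 8, so r6c5=8.
Step 20. [r7c2∈{6}] r7c2 is down to just 6, so r7c2=6.
Step 21. [r2c6∈{6}] r2c6's peers cover all but 6. So r2c6=6.
Step 22. [r5c7∈{3}] only 3 remains possible at r5c7. So r5c7=3.
Step 23. [r1c2∈{2}] only 2 remains possible at r1c2. So r1c2=2.
Step 24. [r2c1∈{1}] r2c1 is down to just 1, so r2c1=1.
Step 25. [r8c7∈{1}] r8c7 is down to just 1. So r8c7=1.
Step 26. [r5c4∈{9}] r5c4 has the single candidate 9, so r5c4=9.
Step 27. [r3c3∈{3}] r3c3 has the single candidate 3, so r3c3=3.
Step 28. [r5c1∈{7}] nothing but 7 survives at r5c1 ⇒ r5c1=7.
Step 29. [r8c6∈{7}] r8c6 is down to just 7, so r8c6=7.
Step 30. [r4c8∈{1}] only 1 remains possible at r4c8, so r4c8=1.
Step 31. [r4c6∈{2}] r4c6 has the single candidate 2, so r4c6=2.
Step 32. [r1c6∈{9}] only 9 remains possible at r1c6. So r1c6=9.
Step 33. [r4c2∈{5}] nothing but 5 survives at r4c2, so r4c2=5.
Step 34. [r9c6∈{4}] r9c6 has the single candidate 4 ⇒ r9c6=4.
Step 35. [r1c3∈{8}] r1c3's peers cover all but 8. So r1c3=8.
Step 36. [r1c7∈{4}] r1c7 is down to just 4, so r1c7=4.
Step 37. [r3c7∈{5}] r3c7 is down to just 5 ⇒ r3c7=5.
Step 38. [r4c9∈{6}] only 6 remains possible at r4c9 ⇒ r4c9=6.
Step 39. [r7c4∈{8}] r7c4 is down to just 8. So r7c4=8.

Answer: 5 2 8 1 3 9 4 6 7 / 1 9 7 5 4 6 2 8 3 / 6 4 3 7 2 8 5 9 1 / 3 5 9 4 7 2 8 1 6 / 7 8 4 9 6 1 3 2 5 / 2 1 6 3 8 5 7 4 9 / 4 6 5 8 1 3 9 7 2 / 8 3 2 6 9 7 1 5 4 / 9 7 1 2 5 4 6 3 8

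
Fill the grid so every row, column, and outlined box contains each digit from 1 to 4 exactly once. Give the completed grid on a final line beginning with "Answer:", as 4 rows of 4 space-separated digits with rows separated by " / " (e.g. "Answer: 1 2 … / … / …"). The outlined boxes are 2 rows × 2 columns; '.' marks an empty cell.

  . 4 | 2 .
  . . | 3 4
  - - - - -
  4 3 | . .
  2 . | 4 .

Step 1. [r1c4∈{1}] r1c4's peers cover all but 1, so r1c4=1.
Step 2. [r4c2∈{1}] only 1 remains possible at r4c2 ⇒ r4c2=1.
Step 3. [r2c2∈{2}] r2c2 has the single candidate 2. So r2c2=2.
Step 4. [r4c4∈{3}] nothing but 3 survives at r4c4 ⇒ r4c4=3.
Step 5. [r3c3∈{1}] r3c3 is down to just 1. So r3c3=1.
Step 6. [r2c1∈{1}] r2c1's peers cover all but 1 ⇒ r2c1=1.
Step 7. [r1c1∈{3}] nothing but 3 survives at r1c1, so r1c1=3.
Step 8. [r3c4∈{2}] r3c4 is down to just 2 ⇒ r3c4=2.

Answer: 3 4 2 1 / 1 2 3 4 / 4 3 1 2 / 2 1 4 3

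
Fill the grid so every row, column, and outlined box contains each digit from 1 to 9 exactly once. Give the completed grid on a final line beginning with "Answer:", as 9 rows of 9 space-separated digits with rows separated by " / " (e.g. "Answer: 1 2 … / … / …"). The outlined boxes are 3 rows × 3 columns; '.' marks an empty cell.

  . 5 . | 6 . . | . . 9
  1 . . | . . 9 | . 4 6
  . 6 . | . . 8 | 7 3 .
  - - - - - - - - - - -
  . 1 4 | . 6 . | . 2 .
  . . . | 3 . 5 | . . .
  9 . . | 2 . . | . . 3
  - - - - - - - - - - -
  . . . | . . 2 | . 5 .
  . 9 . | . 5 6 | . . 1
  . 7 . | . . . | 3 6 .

Step 1. [r7c5∈{1,3,4,7,8,9}] across box 8, 3 lands solely at r7c5 ⇒ r7c5=3.
Step 2. [r6c2∈{8}] r6c2 has the single candidate 8, so r6c2=8.
Step 3. [r4c6∈{7}] only 7 remains possible at r4c6. So r4c6=7.
Step 4. [r7c2∈{4}] only 4 remains possible at r7c2 ⇒ r7c2=4.
Step 5. [r5c8∈{1,7,8,9}] across col 8, 9 lands solely at r5c8. So r5c8=9.
Step 6. [r9c5∈{1,4,8,9}] col 5 places 9 nowhere but r9c5. So r9c5=9.
Step 7. [r5c5∈{1,4,8}] col 5 places 8 nowhere but r5c5 ⇒ r5c5=8.
Step 8. [r5c7∈{1,4,6}] across row 5, 1 lands solely at r5c7, so r5c7=1.
Step 9. [r2c2∈{2,3}] r2c2 is the only open cell in col 2 admitting 3, so r2c2=3.
Step 10. [r6c7∈{4,5,6}] col 7 places 6 nowhere but r6c7 ⇒ r6c7=6.
Step 11. [r8c7∈{2,4,8}] col 7 places 4 nowhere but r8c7 ⇒ r8c7=4.
Step 12. [r9c9∈{2,8}] box 9 places 2 nowhere but r9c9. So r9c9=2.
Step 13. [r3c9∈{5}] r3c9 has the single candidate 5, so r3c9=5.
Step 14. [r1c8∈{1,8}] col 8 places 1 nowhere but r1c8, so r1c8=1.
Step 15. [r8c8∈{7,8}] 8 has one home in col 8: r8c8, so r8c8=8.
Step 16. [r6c3∈{5,7}] 5 has one home in row 6: r6c3 ⇒ r6c3=5.
Step 17. [r8c3∈{2,3}] col 3 places 3 nowhere but r8c3. So r8c3=3.
Step 18. [r8c1∈{2}] only 2 remains possible at r8c1. So r8c1=2.
Step 19. [r3c1∈{4}] r3c1 has the single candidate 4. So r3c1=4.
Step 20. [r3c4∈{1}] r3c4 has the single candidate 1 ⇒ r3c4=1.
Step 21. [r7c3∈{1,6,8}] row 7 places 1 nowhere but r7c3, so r7c3=1.
Step 22. [r9c3∈{8}] only 8 remains possible at r9c3 ⇒ r9c3=8.
Step 23. [r2c7∈{2,8}] r2c7 is the only open cell in row 2 admitting 8 ⇒ r2c7=8.
Step 24. [r3c5∈{2}] nothing but 2 survives at r3c5 ⇒ r3c5=2.
Step 25. [r2c5∈{7}] r2c5's peers cover all but 7. So r2c5=7.
Step 26. [r5c3∈{2,6,7}] 6 has one home in col 3: r5c3, so r5c3=6.
Step 27. [r5c1∈{7}] r5c1 is down to just 7. So r5c1=7.
Step 28. [r1c5∈{4}] r1c5 is down to just 4 ⇒ r1c5=4.
Step 29. [r6c6∈{1,4}] row 6 places 4 nowhere but r6c6 ⇒ r6c6=4.
Step 30. [r1c3∈{2,7}] r1c3 is the only open cell in row 1 admitting 7. So r1c3=7.
Step 31. [r7c9∈{7}] r7c9 has the single candidate 7, so r7c9=7.
Step 32. [r7c4∈{8}] r7c4's peers cover all but 8, so r7c4=8.
Step 33. [r1c1∈{8}] r1c1 has the single candidate 8. So r1c1=8.
Step 34. [r1c6∈{3}] r1c6 has the single candidate 3 ⇒ r1c6=3.
Step 35. [r3c3∈{9}] nothing but 9 survives at r3c3, so r3c3=9.
Step 36. [r1c7∈{2}] nothing but 2 survives at r1c7, so r1c7=2.
Step 37. [r2c3∈{2}] r2c3 has the single candidate 2 ⇒ r2c3=2.
Step 38. [r6c8∈{7}] r6c8 is down to just 7 ⇒ r6c8=7.
Step 39. [r2c4∈{5}] r2c4 has the single candidate 5. So r2c4=5.
Step 40. [r5c9∈{4}] r5c9 is down to just 4. So r5c9=4.
Step 41. [r4c4∈{9}] r4c4's peers cover all but 9 ⇒ r4c4=9.
Step 42. [r5c2∈{2}] r5c2's peers cover all but 2. So r5c2=2.
Step 43. [r9c4∈{4}] r9c4's peers cover all but 4. So r9c4=4.
Step 44. [r4c9∈{8}] nothing but 8 survives at r4c9 ⇒ r4c9=8.
Step 45. [r6c5∈{1}] r6c5's peers cover all but 1. So r6c5=1.
Step 46. [r9c1∈{5}] nothing but 5 survives at r9c1 ⇒ r9c1=5.
Step 47. [r9c6∈{1}] nothing but 1 survives at r9c6. So r9c6=1.
Step 48. [r4c7∈{5}] only 5 remains possible at r4c7 ⇒ r4c7=5.
Step 49. [r8c4∈{7}] r8c4 has the single candidate 7 ⇒ r8c4=7.
Step 50. [r7c1∈{6}] r7c1's peers cover all but 6, so r7c1=6.
Step 51. [r7c7∈{9}] nothing but 9 survives at r7c7, so r7c7=9.
Step 52. [r4c1∈{3}] only 3 remains possible at r4c1 ⇒ r4c1=3.

Answer: 8 5 7 6 4 3 2 1 9 / 1 3 2 5 7 9 8 4 6 / 4 6 9 1 2 8 7 3 5 / 3 1 4 9 6 7 5 2 8 / 7 2 6 3 8 5 1 9 4 / 9 8 5 2 1 4 6 7 3 / 6 4 1 8 3 2 9 5 7 / 2 9 3 7 5 6 4 8 1 / 5 7 8 4 9 1 3 6 2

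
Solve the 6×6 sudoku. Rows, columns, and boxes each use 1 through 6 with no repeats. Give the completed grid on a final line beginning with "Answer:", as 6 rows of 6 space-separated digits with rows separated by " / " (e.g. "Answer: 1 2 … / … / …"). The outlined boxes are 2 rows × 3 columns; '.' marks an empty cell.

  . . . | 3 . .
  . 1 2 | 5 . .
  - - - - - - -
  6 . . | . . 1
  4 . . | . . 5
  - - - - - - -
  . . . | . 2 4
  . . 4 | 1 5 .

Step 1. [r2c6∈{6}] nothing but 6 survives at r2c6. So r2c6=6.
Step 2. [r6c2∈{2,3,6}] row 6 places 6 nowhere but r6c2. So r6c2=6.
Step 3. [r1c1∈{5}] r1c1 is down to just 5 ⇒ r1c1=5.
Step 4. [r5c1∈{1,3}] col 1 places 1 nowhere but r5c1. So r5c1=1.
Step 5. [r2c5∈{4}] r2c5 has the single candidate 4 ⇒ r2c5=4.
Step 6. [r3c5∈{3}] r3c5's peers cover all but 3. So r3c5=3.
Step 7. [r3c3∈{5}] nothing but 5 survives at r3c3 ⇒ r3c3=5.
Step 8. [r5c3∈{3}] r5c3's peers cover all but 3. So r5c3=3.
Step 9. [r3c2∈{2}] r3c2 has the single candidate 2. So r3c2=2.
Step 10. [r4c5∈{6}] only 6 remains possible at r4c5, so r4c5=6.
Step 11. [r6c1∈{2}] r6c1 has the single candidate 2, so r6c1=2.
Step 12. [r1c3∈{6}] r1c3 is down to just 6, so r1c3=6.
Step 13. [r1c6∈{2}] only 2 remains possible at r1c6 ⇒ r1c6=2.
Step 14. [r3c4∈{4}] r3c4 has the single candidate 4. So r3c4=4.
Step 15. [r1c5∈{1}] r1c5's peers cover all but 1, so r1c5=1.
Step 16. [r5c4∈{6}] nothing but 6 survives at r5c4, so r5c4=6.
Step 17. [r5c2∈{5}] r5c2 has the single candidate 5, so r5c2=5.
Step 18. [r4c3∈{1}] r4c3 has the single candidate 1. So r4c3=1.
Step 19. [r4c4∈{2}] nothing but 2 survives at r4c4 ⇒ r4c4=2.
Step 20. [r2c1∈{3}] r2c1 has the single candidate 3, so r2c1=3.
Step 21. [r6c6∈{3}] r6c6 is down to just 3, so r6c6=3.
Step 22. [r1c2∈{4}] r1c2 is down to just 4, so r1c2=4.
Step 23. [r4c2∈{3}] r4c2's peers cover all but 3. So r4c2=3.

Answer: 5 4 6 3 1 2 / 3 1 2 5 4 6 / 6 2 5 4 3 1 / 4 3 1 2 6 5 / 1 5 3 6 2 4 / 2 6 4 1 5 3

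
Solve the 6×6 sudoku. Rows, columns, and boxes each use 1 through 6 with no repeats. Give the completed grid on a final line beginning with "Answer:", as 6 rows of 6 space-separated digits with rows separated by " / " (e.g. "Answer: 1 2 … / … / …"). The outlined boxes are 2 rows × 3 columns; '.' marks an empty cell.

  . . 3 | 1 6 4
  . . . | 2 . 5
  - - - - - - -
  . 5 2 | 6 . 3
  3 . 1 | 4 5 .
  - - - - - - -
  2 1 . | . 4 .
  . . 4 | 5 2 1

Step 1. [r2c3∈{6}] r2c3's peers cover all but 6, so r2c3=6.
Step 2. [r4c2∈{6}] r4c2 is down to just 6, so r4c2=6.
Step 3. [r2c2∈{4}] r2c2 has the single candidate 4, so r2c2=4.
Step 4. [r6c1∈{6}] only 6 remains possible at r6c1 ⇒ r6c1=6.
Step 5. [r2c5∈{3}] r2c5 is down to just 3, so r2c5=3.
Step 6. [r5c3∈{5}] only 5 remains possible at r5c3, so r5c3=5.
Step 7. [r4c6∈{2}] nothing but 2 survives at r4c6. So r4c6=2.
Step 8. [r1c2∈{2}] nothing but 2 survives at r1c2, so r1c2=2.
Step 9. [r5c4∈{3}] nothing but 3 survives at r5c4 ⇒ r5c4=3.
Step 10. [r2c1∈{1}] r2c1 is down to just 1. So r2c1=1.
Step 11. [r3c1∈{4}] r3c1 is down to just 4. So r3c1=4.
Step 12. [r3c5∈{1}] r3c5's peers cover all but 1 ⇒ r3c5=1.
Step 13. [r6c2∈{3}] r6c2 has the single candidate 3 ⇒ r6c2=3.
Step 14. [r5c6∈{6}] r5c6 has the single candidate 6 ⇒ r5c6=6.
Step 15. [r1c1∈{5}] nothing but 5 survives at r1c1 ⇒ r1c1=5.

Answer: 5 2 3 1 6 4 / 1 4 6 2 3 5 / 4 5 2 6 1 3 / 3 6 1 4 5 2 / 2 1 5 3 4 6 / 6 3 4 5 2 1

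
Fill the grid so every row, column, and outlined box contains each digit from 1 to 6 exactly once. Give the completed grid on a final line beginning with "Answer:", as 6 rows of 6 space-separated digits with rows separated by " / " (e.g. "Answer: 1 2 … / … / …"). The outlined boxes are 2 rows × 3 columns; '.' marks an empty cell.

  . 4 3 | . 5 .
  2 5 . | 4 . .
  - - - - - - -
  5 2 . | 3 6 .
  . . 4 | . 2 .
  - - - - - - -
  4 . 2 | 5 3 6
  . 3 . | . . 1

Step 1. [r6c1∈{6}] r6c1 is down to just 6. So r6c1=6.
Step 2. [r3c3∈{1}] only 1 remains possible at r3c3. So r3c3=1.
Step 3. [r1c4∈{1,2,6}] 6 has one home in row 1: r1c4. So r1c4=6.
Step 4. [r2c5∈{1}] r2c5 is down to just 1, so r2c5=1.
Step 5. [r4c6∈{5}] r4c6 is down to just 5, so r4c6=5.
Step 6. [r1c6∈{2}] r1c6's peers cover all but 2, so r1c6=2.
Step 7. [r6c4∈{2}] r6c4 is down to just 2, so r6c4=2.
Step 8. [r4c4∈{1}] r4c4 has the single candidate 1 ⇒ r4c4=1.
Step 9. [r2c3∈{6}] r2c3's peers cover all but 6 ⇒ r2c3=6.
Step 10. [r3c6∈{4}] nothing but 4 survives at r3c6, so r3c6=4.
Step 11. [r6c3∈{5}] only 5 remains possible at r6c3, so r6c3=5.
Step 12. [r4c2∈{6}] only 6 remains possible at r4c2 ⇒ r4c2=6.
Step 13. [r5c2∈{1}] r5c2's peers cover all but 1, so r5c2=1.
Step 14. [r2c6∈{3}] r2c6 has the single candidate 3. So r2c6=3.
Step 15. [r6c5∈{4}] r6c5 is down to just 4 ⇒ r6c5=4.
Step 16. [r4c1∈{3}] r4c1 is down to just 3 ⇒ r4c1=3.
Step 17. [r1c1∈{1}] only 1 remains possible at r1c1, so r1c1=1.

Answer: 1 4 3 6 5 2 / 2 5 6 4 1 3 / 5 2 1 3 6 4 / 3 6 4 1 2 5 / 4 1 2 5 3 6 / 6 3 5 2 4 1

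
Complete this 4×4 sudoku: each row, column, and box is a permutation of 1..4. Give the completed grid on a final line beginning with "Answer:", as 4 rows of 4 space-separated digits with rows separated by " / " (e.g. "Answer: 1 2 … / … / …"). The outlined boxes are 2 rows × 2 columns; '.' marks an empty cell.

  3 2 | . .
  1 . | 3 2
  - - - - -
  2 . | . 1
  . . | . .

Step 1. [r4c1∈{4}] r4c1 is down to just 4 ⇒ r4c1=4.
Step 2. [r1c3∈{1,4}] 1 has one home in row 1: r1c3 ⇒ r1c3=1.
Step 3. [r4c2∈{1,3}] 1 has one home in row 4: r4c2, so r4c2=1.
Step 4. [r4c4∈{3}] r4c4's peers cover all but 3 ⇒ r4c4=3.
Step 5. [r3c3∈{4}] r3c3 has the single candidate 4. So r3c3=4.
Step 6. [r1c4∈{4}] r1c4 is down to just 4. So r1c4=4.
Step 7. [r4c3∈{2}] only 2 remains possible at r4c3, so r4c3=2.
Step 8. [r3c2∈{3}] r3c2 is down to just 3, so r3c2=3.
Step 9. [r2c2∈{4}] r2c2 is down to just 4 ⇒ r2c2=4.

Answer: 3 2 1 4 / 1 4 3 2 / 2 3 4 1 / 4 1 2 3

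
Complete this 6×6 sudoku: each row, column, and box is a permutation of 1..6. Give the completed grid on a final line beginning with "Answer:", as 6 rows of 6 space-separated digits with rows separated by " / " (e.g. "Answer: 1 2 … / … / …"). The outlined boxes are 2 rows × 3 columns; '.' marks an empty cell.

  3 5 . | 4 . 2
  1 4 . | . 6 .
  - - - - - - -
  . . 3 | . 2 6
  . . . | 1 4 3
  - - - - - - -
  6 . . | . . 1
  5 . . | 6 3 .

Step 1. [r5c4∈{2,5}] in col 4, 2 fits only at r5c4, so r5c4=2.
Step 2. [r6c3∈{1,2,4}] r6c3 is the only open cell in col 3 admitting 1 ⇒ r6c3=1.
Step 3. [r4c1∈{2}] only 2 remains possible at r4c1, so r4c1=2.
Step 4. [r4c2∈{6}] r4c2 has the single candidate 6. So r4c2=6.
Step 5. [r2c4∈{3,5}] in row 2, 3 fits only at r2c4 ⇒ r2c4=3.
Step 6. [r2c6∈{5}] r2c6 has the single candidate 5 ⇒ r2c6=5.
Step 7. [r3c1∈{4}] r3c1's peers cover all but 4, so r3c1=4.
Step 8. [r1c3∈{6}] r1c3 is down to just 6, so r1c3=6.
Step 9. [r5c3∈{4}] r5c3 has the single candidate 4. So r5c3=4.
Step 10. [r1c5∈{1}] r1c5's peers cover all but 1 ⇒ r1c5=1.
Step 11. [r3c4∈{5}] r3c4's peers cover all but 5, so r3c4=5.
Step 12. [r5c5∈{5}] nothing but 5 survives at r5c5 ⇒ r5c5=5.
Step 13. [r6c2∈{2}] nothing but 2 survives at r6c2, so r6c2=2.
Step 14. [r6c6∈{4}] r6c6's peers cover all but 4 ⇒ r6c6=4.
Step 15. [r4c3∈{5}] r4c3's peers cover all but 5, so r4c3=5.
Step 16. [r5c2∈{3}] r5c2 has the single candidate 3. So r5c2=3.
Step 17. [r2c3∈{2}] r2c3 is down to just 2 ⇒ r2c3=2.
Step 18. [r3c2∈{1}] r3c2 has the single candidate 1. So r3c2=1.

Answer: 3 5 6 4 1 2 / 1 4 2 3 6 5 / 4 1 3 5 2 6 / 2 6 5 1 4 3 / 6 3 4 2 5 1 / 5 2 1 6 3 4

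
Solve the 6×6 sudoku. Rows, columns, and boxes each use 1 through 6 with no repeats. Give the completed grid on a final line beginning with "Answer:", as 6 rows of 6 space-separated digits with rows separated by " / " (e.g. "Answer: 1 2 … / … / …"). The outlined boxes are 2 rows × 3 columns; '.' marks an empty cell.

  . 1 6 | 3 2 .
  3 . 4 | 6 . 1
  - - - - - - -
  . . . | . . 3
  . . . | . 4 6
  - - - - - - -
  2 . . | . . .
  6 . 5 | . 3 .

Step 1. [r6c4∈{1,2,4}] in row 6, 1 fits only at r6c4, so r6c4=1.
Step 2. [r1c1∈{5}] r1c1 is down to just 5 ⇒ r1c1=5.
Step 3. [r5c4∈{4,5}] col 4 places 4 nowhere but r5c4, so r5c4=4.
Step 4. [r3c5∈{1,5}] col 5 places 1 nowhere but r3c5. So r3c5=1.
Step 5. [r3c3∈{2}] r3c3 has the single candidate 2 ⇒ r3c3=2.
Step 6. [r5c3∈{1,3}] r5c3 is the only open cell in row 5 admitting 1 ⇒ r5c3=1.
Step 7. [r3c2∈{4,5,6}] across row 3, 6 lands solely at r3c2 ⇒ r3c2=6.
Step 8. [r4c2∈{3,5}] 5 has one home in col 2: r4c2, so r4c2=5.
Step 9. [r2c5∈{5}] only 5 remains possible at r2c5 ⇒ r2c5=5.
Step 10. [r6c2∈{4}] only 4 remains possible at r6c2 ⇒ r6c2=4.
Step 11. [r3c1∈{4}] nothing but 4 survives at r3c1 ⇒ r3c1=4.
Step 12. [r4c3∈{3}] r4c3 is down to just 3 ⇒ r4c3=3.
Step 13. [r6c6∈{2}] r6c6 is down to just 2. So r6c6=2.
Step 14. [r5c6∈{5}] only 5 remains possible at r5c6 ⇒ r5c6=5.
Step 15. [r4c1∈{1}] r4c1's peers cover all but 1 ⇒ r4c1=1.
Step 16. [r2c2∈{2}] r2c2 has the single candidate 2 ⇒ r2c2=2.
Step 17. [r3c4∈{5}] r3c4 has the single candidate 5 ⇒ r3c4=5.
Step 18. [r5c5∈{6}] nothing but 6 survives at r5c5, so r5c5=6.
Step 19. [r1c6∈{4}] only 4 remains possible at r1c6. So r1c6=4.
Step 20. [r5c2∈{3}] r5c2 has the single candidate 3 ⇒ r5c2=3.
Step 21. [r4c4∈{2}] r4c4 has the single candidate 2. So r4c4=2.

Answer: 5 1 6 3 2 4 / 3 2 4 6 5 1 / 4 6 2 5 1 3 / 1 5 3 2 4 6 / 2 3 1 4 6 5 / 6 4 5 1 3 2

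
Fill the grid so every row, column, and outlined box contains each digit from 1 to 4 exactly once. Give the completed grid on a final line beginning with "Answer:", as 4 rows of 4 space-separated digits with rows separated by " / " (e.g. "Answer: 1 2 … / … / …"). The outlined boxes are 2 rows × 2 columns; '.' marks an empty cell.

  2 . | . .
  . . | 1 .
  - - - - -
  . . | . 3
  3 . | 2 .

Step 1. [r3c3∈{4}] only 4 remains possible at r3c3, so r3c3=4.
Step 2. [r1c2∈{1,3,4}] in row 1, 1 fits only at r1c2 ⇒ r1c2=1.
Step 3. [r2c1∈{4}] nothing but 4 survives at r2c1. So r2c1=4.
Step 4. [r1c3∈{3}] nothing but 3 survives at r1c3. So r1c3=3.
Step 5. [r4c4∈{1}] r4c4's peers cover all but 1, so r4c4=1.
Step 6. [r1c4∈{4}] r1c4 is down to just 4 ⇒ r1c4=4.
Step 7. [r2c4∈{2}] r2c4 is down to just 2, so r2c4=2.
Step 8. [r3c2∈{2}] r3c2 is down to just 2 ⇒ r3c2=2.
Step 9. [r4c2∈{4}] only 4 remains possible at r4c2. So r4c2=4.
Step 10. [r2c2∈{3}] only 3 remains possible at r2c2, so r2c2=3.
Step 11. [r3c1∈{1}] r3c1's peers cover all but 1. So r3c1=1.

Answer: 2 1 3 4 / 4 3 1 2 / 1 2 4 3 / 3 4 2 1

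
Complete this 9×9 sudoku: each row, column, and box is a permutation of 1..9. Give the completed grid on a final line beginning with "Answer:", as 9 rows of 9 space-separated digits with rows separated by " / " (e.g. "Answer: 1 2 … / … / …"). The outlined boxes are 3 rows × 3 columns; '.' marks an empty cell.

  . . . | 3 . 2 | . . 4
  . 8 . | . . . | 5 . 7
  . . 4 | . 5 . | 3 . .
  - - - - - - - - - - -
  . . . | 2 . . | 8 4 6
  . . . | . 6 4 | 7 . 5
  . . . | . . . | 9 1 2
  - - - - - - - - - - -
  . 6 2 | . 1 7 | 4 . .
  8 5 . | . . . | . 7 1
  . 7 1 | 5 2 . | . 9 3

Step 1. [r7c1∈{3,9}] row 7 places 3 nowhere but r7c1 ⇒ r7c1=3.
Step 2. [r8c3∈{9}] r8c3 is down to just 9. So r8c3=9.
Step 3. [r3c9∈{8,9}] r3c9 is the only open cell in col 9 admitting 9. So r3c9=9.
Step 4. [r2c3∈{3,6}] in row 2, 3 fits only at r2c3. So r2c3=3.
Step 5. [r9c6∈{6,8}] r9c6 is the only open cell in row 9 admitting 8, so r9c6=8.
Step 6. [r1c7∈{1,6}] in col 7, 1 fits only at r1c7 ⇒ r1c7=1.
Step 7. [r1c2∈{9}] nothing but 9 survives at r1c2. So r1c2=9.
Step 8. [r7c4∈{9}] nothing but 9 survives at r7c4. So r7c4=9.
Step 9. [r5c1∈{1,2,9}] row 5 places 9 nowhere but r5c1, so r5c1=9.
Step 10. [r5c2∈{1,2,3}] across row 5, 2 lands solely at r5c2 ⇒ r5c2=2.
Step 11. [r3c2∈{1}] r3c2 has the single candidate 1, so r3c2=1.
Step 12. [r3c6∈{6}] r3c6 is down to just 6, so r3c6=6.
Step 13. [r8c6∈{3}] r8c6 is down to just 3. So r8c6=3.
Step 14. [r5c4∈{1,8}] in row 5, 1 fits only at r5c4, so r5c4=1.
Step 15. [r6c6∈{5}] r6c6 is down to just 5. So r6c6=5.
Step 16. [r8c5∈{4}] r8c5 has the single candidate 4 ⇒ r8c5=4.
Step 17. [r4c1∈{1,5,7}] row 4 places 1 nowhere but r4c1 ⇒ r4c1=1.
Step 18. [r1c1∈{5,6,7}] r1c1 is the only open cell in col 1 admitting 5. So r1c1=5.
Step 19. [r6c2∈{3,4}] across col 2, 4 lands solely at r6c2. So r6c2=4.
Step 20. [r6c5∈{3,7,8}] row 6 places 3 nowhere but r6c5, so r6c5=3.
Step 21. [r1c5∈{7,8}] col 5 places 8 nowhere but r1c5. So r1c5=8.
Step 22. [r1c3∈{6,7}] r1c3 is the only open cell in row 1 admitting 7, so r1c3=7.
Step 23. [r2c1∈{2,6}] in box 1, 6 fits only at r2c1 ⇒ r2c1=6.
Step 24. [r6c4∈{7,8}] 8 has one home in col 4: r6c4, so r6c4=8.
Step 25. [r2c5∈{9}] nothing but 9 survives at r2c5 ⇒ r2c5=9.
Step 26. [r3c8∈{2,8}] in row 3, 8 fits only at r3c8 ⇒ r3c8=8.
Step 27. [r8c4∈{6}] r8c4 has the single candidate 6, so r8c4=6.
Step 28. [r2c4∈{4}] nothing but 4 survives at r2c4. So r2c4=4.
Step 29. [r6c3∈{6}] r6c3 has the single candidate 6 ⇒ r6c3=6.
Step 30. [r9c1∈{4}] only 4 remains possible at r9c1 ⇒ r9c1=4.
Step 31. [r4c5∈{7}] nothing but 7 survives at r4c5 ⇒ r4c5=7.
Step 32. [r4c3∈{5}] nothing but 5 survives at r4c3. So r4c3=5.
Step 33. [r4c2∈{3}] nothing but 3 survives at r4c2. So r4c2=3.
Step 34. [r2c6∈{1}] only 1 remains possible at r2c6, so r2c6=1.
Step 35. [r9c7∈{6}] r9c7 has the single candidate 6, so r9c7=6.
Step 36. [r5c8∈{3}] r5c8 is down to just 3 ⇒ r5c8=3.
Step 37. [r7c8∈{5}] r7c8 has the single candidate 5 ⇒ r7c8=5.
Step 38. [r6c1∈{7}] nothing but 7 survives at r6c1. So r6c1=7.
Step 39. [r3c1∈{2}] r3c1's peers cover all but 2. So r3c1=2.
Step 40. [r2c8∈{2}] r2c8 has the single candidate 2. So r2c8=2.
Step 41. [r4c6∈{9}] r4c6 is down to just 9. So r4c6=9.
Step 42. [r8c7∈{2}] r8c7 is down to just 2, so r8c7=2.
Step 43. [r3c4∈{7}] r3c4 is down to just 7 ⇒ r3c4=7.
Step 44. [r7c9∈{8}] r7c9's peers cover all but 8. So r7c9=8.
Step 45. [r5c3∈{8}] r5c3's peers cover all but 8. So r5c3=8.
Step 46. [r1c8∈{6}] r1c8 is down to just 6, so r1c8=6.

Answer: 5 9 7 3 8 2 1 6 4 / 6 8 3 4 9 1 5 2 7 / 2 1 4 7 5 6 3 8 9 / 1 3 5 2 7 9 8 4 6 / 9 2 8 1 6 4 7 3 5 / 7 4 6 8 3 5 9 1 2 / 3 6 2 9 1 7 4 5 8 / 8 5 9 6 4 3 2 7 1 / 4 7 1 5 2 8 6 9 3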